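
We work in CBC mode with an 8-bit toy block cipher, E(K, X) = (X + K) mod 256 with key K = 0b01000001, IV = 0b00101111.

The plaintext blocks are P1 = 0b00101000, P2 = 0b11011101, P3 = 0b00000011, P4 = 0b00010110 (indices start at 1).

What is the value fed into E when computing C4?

CBC encryption: C_i = E(K, P_i ⊕ C_{i−1}), with C_{0} = IV.
C1: P1 ⊕ 0b00101111 = 0b00000111; E(K, 0b00000111) = 0b01001000.
C2: P2 ⊕ 0b01001000 = 0b10010101; E(K, 0b10010101) = 0b11010110.
C3: P3 ⊕ 0b11010110 = 0b11010101; E(K, 0b11010101) = 0b00010110.
C4: P4 ⊕ 0b00010110 = 0b00000000; E(K, 0b00000000) = 0b01000001.
So the input to E for block 4 is 0b00000000.

0b00000000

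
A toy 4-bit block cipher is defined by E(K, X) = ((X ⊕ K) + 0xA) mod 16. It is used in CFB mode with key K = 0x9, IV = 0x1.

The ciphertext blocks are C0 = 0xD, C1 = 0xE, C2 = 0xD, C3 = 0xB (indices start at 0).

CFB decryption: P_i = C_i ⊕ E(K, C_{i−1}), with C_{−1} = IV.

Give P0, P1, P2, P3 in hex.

P0 = 0xF, P1 = 0x0, P2 = 0xC, P3 = 0x5

P0: E(K, 0x1) = 0x2; 0xD ⊕ 0x2 = 0xF.
P1: E(K, 0xD) = 0xE; 0xE ⊕ 0xE = 0x0.
P2: E(K, 0xE) = 0x1; 0xD ⊕ 0x1 = 0xC.
P3: E(K, 0xD) = 0xE; 0xB ⊕ 0xE = 0x5.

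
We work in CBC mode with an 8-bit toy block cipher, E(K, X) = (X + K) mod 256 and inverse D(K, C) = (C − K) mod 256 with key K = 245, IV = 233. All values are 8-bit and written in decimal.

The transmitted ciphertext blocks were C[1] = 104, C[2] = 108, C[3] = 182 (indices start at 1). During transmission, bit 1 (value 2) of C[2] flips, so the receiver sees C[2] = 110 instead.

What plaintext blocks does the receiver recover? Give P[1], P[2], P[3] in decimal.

P[1] = 154, P[2] = 17, P[3] = 175

CBC decryption: P_i = D(K, C_i) ⊕ C_{i−1}, with C_{0} = IV.
Only C[2] changed, to 110. In CBC, a change in C_i garbles P_i and flips the same bit in P_{i+1}. Decrypting the received ciphertext:
P[1]: D(K, 104) = 115; 115 ⊕ 233 = 154.
P[2]: D(K, 110) = 121; 121 ⊕ 104 = 17.
P[3]: D(K, 182) = 193; 193 ⊕ 110 = 175.
Blocks that differ from the original plaintext: P[2], P[3].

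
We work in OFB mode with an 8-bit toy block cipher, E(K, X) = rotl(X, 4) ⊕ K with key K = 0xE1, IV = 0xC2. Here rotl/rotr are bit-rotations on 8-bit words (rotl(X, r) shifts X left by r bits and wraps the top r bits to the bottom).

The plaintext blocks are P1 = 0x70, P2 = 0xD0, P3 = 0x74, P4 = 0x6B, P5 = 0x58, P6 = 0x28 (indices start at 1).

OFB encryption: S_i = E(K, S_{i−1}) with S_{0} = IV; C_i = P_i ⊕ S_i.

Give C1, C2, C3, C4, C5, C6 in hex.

C1: S = E(K, 0xC2) = 0xCD; 0x70 ⊕ 0xCD = 0xBD.
C2: S = E(K, 0xCD) = 0x3D; 0xD0 ⊕ 0x3D = 0xED.
C3: S = E(K, 0x3D) = 0x32; 0x74 ⊕ 0x32 = 0x46.
C4: S = E(K, 0x32) = 0xC2; 0x6B ⊕ 0xC2 = 0xA9.
C5: S = E(K, 0xC2) = 0xCD; 0x58 ⊕ 0xCD = 0x95.
C6: S = E(K, 0xCD) = 0x3D; 0x28 ⊕ 0x3D = 0x15.

C1 = 0xBD, C2 = 0xED, C3 = 0x46, C4 = 0xA9, C5 = 0x95, C6 = 0x15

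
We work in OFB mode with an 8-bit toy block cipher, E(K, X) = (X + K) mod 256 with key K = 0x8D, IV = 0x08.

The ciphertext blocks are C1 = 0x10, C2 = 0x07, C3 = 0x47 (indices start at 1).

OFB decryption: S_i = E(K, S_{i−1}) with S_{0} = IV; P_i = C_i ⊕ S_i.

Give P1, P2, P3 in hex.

P1: S = E(K, 0x08) = 0x95; 0x10 ⊕ 0x95 = 0x85.
P2: S = E(K, 0x95) = 0x22; 0x07 ⊕ 0x22 = 0x25.
P3: S = E(K, 0x22) = 0xAF; 0x47 ⊕ 0xAF = 0xE8.

P1 = 0x85, P2 = 0x25, P3 = 0xE8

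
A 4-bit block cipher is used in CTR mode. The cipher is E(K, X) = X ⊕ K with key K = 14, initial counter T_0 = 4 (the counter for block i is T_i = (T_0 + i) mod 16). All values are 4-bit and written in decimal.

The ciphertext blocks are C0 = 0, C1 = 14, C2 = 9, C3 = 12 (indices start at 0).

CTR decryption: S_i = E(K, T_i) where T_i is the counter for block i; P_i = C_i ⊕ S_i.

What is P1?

P1: T = 5, S = E(K, T) = 11; 14 ⊕ 11 = 5.

P1 = 5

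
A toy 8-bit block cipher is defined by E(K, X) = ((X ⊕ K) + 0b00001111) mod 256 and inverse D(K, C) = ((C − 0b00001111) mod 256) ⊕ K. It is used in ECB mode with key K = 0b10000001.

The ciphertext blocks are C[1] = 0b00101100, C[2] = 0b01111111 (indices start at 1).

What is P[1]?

P[1] = 0b10011100

ECB decryption: P_i = D(K, C_i).
P[1]: D(K, 0b00101100) = 0b10011100.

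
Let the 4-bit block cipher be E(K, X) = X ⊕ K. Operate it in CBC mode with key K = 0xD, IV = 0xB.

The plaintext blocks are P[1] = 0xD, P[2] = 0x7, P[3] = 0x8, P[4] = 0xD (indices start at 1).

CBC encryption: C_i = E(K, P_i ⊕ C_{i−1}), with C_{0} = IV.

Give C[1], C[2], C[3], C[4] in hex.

C[1]: P[1] ⊕ 0xB = 0x6; E(K, 0x6) = 0xB.
C[2]: P[2] ⊕ 0xB = 0xC; E(K, 0xC) = 0x1.
C[3]: P[3] ⊕ 0x1 = 0x9; E(K, 0x9) = 0x4.
C[4]: P[4] ⊕ 0x4 = 0x9; E(K, 0x9) = 0x4.

C[1] = 0xB, C[2] = 0x1, C[3] = 0x4, C[4] = 0x4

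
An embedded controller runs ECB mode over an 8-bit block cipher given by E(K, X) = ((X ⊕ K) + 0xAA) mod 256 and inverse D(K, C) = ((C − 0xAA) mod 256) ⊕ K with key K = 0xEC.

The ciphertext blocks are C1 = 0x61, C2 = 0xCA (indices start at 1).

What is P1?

ECB decryption: P_i = D(K, C_i).
P1: D(K, 0x61) = 0x5B.

P1 = 0x5B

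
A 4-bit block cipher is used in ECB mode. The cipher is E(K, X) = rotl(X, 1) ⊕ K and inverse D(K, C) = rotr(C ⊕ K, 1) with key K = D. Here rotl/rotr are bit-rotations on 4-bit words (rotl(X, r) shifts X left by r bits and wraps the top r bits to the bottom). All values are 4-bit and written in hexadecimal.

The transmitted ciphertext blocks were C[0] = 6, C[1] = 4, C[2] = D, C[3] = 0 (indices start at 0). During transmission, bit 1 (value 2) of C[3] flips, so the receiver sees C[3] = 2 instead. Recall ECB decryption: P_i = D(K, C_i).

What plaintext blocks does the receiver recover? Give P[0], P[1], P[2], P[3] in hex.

Only C[3] changed, to 2. In ECB, a change in C_i affects only P_i. Decrypting the received ciphertext:
P[0]: D(K, 6) = D.
P[1]: D(K, 4) = C.
P[2]: D(K, D) = 0.
P[3]: D(K, 2) = F.
Blocks that differ from the original plaintext: P[3].

P[0] = D, P[1] = C, P[2] = 0, P[3] = F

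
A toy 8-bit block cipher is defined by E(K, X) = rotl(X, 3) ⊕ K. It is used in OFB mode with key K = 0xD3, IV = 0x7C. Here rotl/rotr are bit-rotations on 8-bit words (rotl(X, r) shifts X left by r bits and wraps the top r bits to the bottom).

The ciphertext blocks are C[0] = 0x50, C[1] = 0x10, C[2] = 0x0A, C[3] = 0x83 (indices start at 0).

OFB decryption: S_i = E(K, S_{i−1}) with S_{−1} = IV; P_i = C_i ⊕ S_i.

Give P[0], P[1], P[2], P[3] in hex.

P[0]: S = E(K, 0x7C) = 0x30; 0x50 ⊕ 0x30 = 0x60.
P[1]: S = E(K, 0x30) = 0x52; 0x10 ⊕ 0x52 = 0x42.
P[2]: S = E(K, 0x52) = 0x41; 0x0A ⊕ 0x41 = 0x4B.
P[3]: S = E(K, 0x41) = 0xD9; 0x83 ⊕ 0xD9 = 0x5A.

P[0] = 0x60, P[1] = 0x42, P[2] = 0x4B, P[3] = 0x5A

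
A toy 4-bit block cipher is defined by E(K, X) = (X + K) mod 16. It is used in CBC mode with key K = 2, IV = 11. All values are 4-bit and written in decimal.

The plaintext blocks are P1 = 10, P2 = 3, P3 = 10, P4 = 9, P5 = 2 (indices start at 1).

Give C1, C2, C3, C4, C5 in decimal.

CBC encryption: C_i = E(K, P_i ⊕ C_{i−1}), with C_{0} = IV.
C1: P1 ⊕ 11 = 1; E(K, 1) = 3.
C2: P2 ⊕ 3 = 0; E(K, 0) = 2.
C3: P3 ⊕ 2 = 8; E(K, 8) = 10.
C4: P4 ⊕ 10 = 3; E(K, 3) = 5.
C5: P5 ⊕ 5 = 7; E(K, 7) = 9.

C1 = 3, C2 = 2, C3 = 10, C4 = 5, C5 = 9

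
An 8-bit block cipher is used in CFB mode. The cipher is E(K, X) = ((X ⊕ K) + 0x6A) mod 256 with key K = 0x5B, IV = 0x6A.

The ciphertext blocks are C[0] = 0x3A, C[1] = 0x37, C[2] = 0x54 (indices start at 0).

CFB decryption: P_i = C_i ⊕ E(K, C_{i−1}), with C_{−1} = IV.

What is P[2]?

P[2]: E(K, 0x37) = 0xD6; 0x54 ⊕ 0xD6 = 0x82.

P[2] = 0x82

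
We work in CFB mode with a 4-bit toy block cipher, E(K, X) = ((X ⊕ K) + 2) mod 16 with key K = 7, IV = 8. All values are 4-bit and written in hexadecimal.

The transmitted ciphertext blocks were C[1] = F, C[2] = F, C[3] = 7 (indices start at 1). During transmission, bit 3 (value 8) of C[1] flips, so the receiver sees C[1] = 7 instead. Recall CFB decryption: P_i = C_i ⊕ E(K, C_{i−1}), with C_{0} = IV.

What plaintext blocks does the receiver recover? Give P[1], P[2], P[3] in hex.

Only C[1] changed, to 7. In CFB, a change in C_i flips the same bit in P_i and garbles P_{i+1}. Decrypting the received ciphertext:
P[1]: E(K, 8) = 1; 7 ⊕ 1 = 6.
P[2]: E(K, 7) = 2; F ⊕ 2 = D.
P[3]: E(K, F) = A; 7 ⊕ A = D.
Blocks that differ from the original plaintext: P[1], P[2].

P[1] = 6, P[2] = D, P[3] = D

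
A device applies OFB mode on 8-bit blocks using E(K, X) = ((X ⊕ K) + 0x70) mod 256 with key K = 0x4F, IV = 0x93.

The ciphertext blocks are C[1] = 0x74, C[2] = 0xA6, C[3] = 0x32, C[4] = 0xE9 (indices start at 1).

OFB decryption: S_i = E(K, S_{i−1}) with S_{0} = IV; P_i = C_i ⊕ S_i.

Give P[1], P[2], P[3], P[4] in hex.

P[1] = 0x38, P[2] = 0xD5, P[3] = 0x9E, P[4] = 0xBA

P[1]: S = E(K, 0x93) = 0x4C; 0x74 ⊕ 0x4C = 0x38.
P[2]: S = E(K, 0x4C) = 0x73; 0xA6 ⊕ 0x73 = 0xD5.
P[3]: S = E(K, 0x73) = 0xAC; 0x32 ⊕ 0xAC = 0x9E.
P[4]: S = E(K, 0xAC) = 0x53; 0xE9 ⊕ 0x53 = 0xBA.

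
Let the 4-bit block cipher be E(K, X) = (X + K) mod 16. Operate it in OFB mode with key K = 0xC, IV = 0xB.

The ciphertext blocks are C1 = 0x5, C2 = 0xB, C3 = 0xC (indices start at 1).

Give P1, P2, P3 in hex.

OFB decryption: S_i = E(K, S_{i−1}) with S_{0} = IV; P_i = C_i ⊕ S_i.
P1: S = E(K, 0xB) = 0x7; 0x5 ⊕ 0x7 = 0x2.
P2: S = E(K, 0x7) = 0x3; 0xB ⊕ 0x3 = 0x8.
P3: S = E(K, 0x3) = 0xF; 0xC ⊕ 0xF = 0x3.

P1 = 0x2, P2 = 0x8, P3 = 0x3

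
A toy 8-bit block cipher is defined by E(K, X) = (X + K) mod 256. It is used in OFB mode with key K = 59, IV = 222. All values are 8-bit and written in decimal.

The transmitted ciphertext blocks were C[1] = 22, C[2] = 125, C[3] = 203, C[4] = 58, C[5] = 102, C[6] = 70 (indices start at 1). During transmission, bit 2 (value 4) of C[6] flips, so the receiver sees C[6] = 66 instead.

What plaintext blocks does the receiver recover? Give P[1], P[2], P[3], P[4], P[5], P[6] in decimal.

P[1] = 15, P[2] = 41, P[3] = 68, P[4] = 240, P[5] = 99, P[6] = 2

OFB decryption: S_i = E(K, S_{i−1}) with S_{0} = IV; P_i = C_i ⊕ S_i.
Only C[6] changed, to 66. In OFB, a change in C_i flips the same bit in P_i only; the keystream is unaffected. Decrypting the received ciphertext:
P[1]: S = E(K, 222) = 25; 22 ⊕ 25 = 15.
P[2]: S = E(K, 25) = 84; 125 ⊕ 84 = 41.
P[3]: S = E(K, 84) = 143; 203 ⊕ 143 = 68.
P[4]: S = E(K, 143) = 202; 58 ⊕ 202 = 240.
P[5]: S = E(K, 202) = 5; 102 ⊕ 5 = 99.
P[6]: S = E(K, 5) = 64; 66 ⊕ 64 = 2.
Blocks that differ from the original plaintext: P[6].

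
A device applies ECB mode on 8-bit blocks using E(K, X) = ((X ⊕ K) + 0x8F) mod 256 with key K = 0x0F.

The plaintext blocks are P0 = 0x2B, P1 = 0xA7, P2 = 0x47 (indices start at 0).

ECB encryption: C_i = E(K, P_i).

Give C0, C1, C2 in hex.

C0 = 0xB3, C1 = 0x37, C2 = 0xD7

C0: E(K, 0x2B) = 0xB3.
C1: E(K, 0xA7) = 0x37.
C2: E(K, 0x47) = 0xD7.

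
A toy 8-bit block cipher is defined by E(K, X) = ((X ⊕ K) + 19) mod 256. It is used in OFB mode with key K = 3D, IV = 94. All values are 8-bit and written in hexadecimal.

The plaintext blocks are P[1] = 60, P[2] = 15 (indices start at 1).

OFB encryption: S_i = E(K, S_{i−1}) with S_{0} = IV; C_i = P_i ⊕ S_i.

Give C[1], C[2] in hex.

C[1]: S = E(K, 94) = C2; 60 ⊕ C2 = A2.
C[2]: S = E(K, C2) = 18; 15 ⊕ 18 = 0D.

C[1] = A2, C[2] = 0D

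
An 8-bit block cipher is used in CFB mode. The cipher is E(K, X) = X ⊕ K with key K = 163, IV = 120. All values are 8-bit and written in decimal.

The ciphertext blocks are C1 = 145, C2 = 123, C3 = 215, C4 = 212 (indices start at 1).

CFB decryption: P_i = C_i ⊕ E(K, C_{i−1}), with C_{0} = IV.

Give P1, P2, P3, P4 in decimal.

P1 = 74, P2 = 73, P3 = 15, P4 = 160

P1: E(K, 120) = 219; 145 ⊕ 219 = 74.
P2: E(K, 145) = 50; 123 ⊕ 50 = 73.
P3: E(K, 123) = 216; 215 ⊕ 216 = 15.
P4: E(K, 215) = 116; 212 ⊕ 116 = 160.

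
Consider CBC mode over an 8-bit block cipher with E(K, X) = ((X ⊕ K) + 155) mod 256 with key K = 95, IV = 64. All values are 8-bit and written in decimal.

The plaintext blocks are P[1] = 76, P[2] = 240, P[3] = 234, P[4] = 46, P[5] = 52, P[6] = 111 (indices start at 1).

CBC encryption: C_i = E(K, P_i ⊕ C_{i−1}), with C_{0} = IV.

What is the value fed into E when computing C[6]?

C[1]: P[1] ⊕ 64 = 12; E(K, 12) = 238.
C[2]: P[2] ⊕ 238 = 30; E(K, 30) = 220.
C[3]: P[3] ⊕ 220 = 54; E(K, 54) = 4.
C[4]: P[4] ⊕ 4 = 42; E(K, 42) = 16.
C[5]: P[5] ⊕ 16 = 36; E(K, 36) = 22.
C[6]: P[6] ⊕ 22 = 121; E(K, 121) = 193.
So the input to E for block [6] is 121.

121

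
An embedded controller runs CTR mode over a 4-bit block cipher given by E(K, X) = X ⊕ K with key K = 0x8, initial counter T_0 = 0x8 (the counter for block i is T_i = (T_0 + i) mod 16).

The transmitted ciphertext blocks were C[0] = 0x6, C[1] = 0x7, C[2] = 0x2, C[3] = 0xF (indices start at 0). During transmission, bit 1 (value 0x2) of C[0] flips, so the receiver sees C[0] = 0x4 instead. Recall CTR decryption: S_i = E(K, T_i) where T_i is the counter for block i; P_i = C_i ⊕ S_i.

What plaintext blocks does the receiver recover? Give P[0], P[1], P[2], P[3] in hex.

Only C[0] changed, to 0x4. In CTR, a change in C_i flips the same bit in P_i only; the keystream is unaffected. Decrypting the received ciphertext:
P[0]: T = 0x8, S = E(K, T) = 0x0; 0x4 ⊕ 0x0 = 0x4.
P[1]: T = 0x9, S = E(K, T) = 0x1; 0x7 ⊕ 0x1 = 0x6.
P[2]: T = 0xA, S = E(K, T) = 0x2; 0x2 ⊕ 0x2 = 0x0.
P[3]: T = 0xB, S = E(K, T) = 0x3; 0xF ⊕ 0x3 = 0xC.
Blocks that differ from the original plaintext: P[0].

P[0] = 0x4, P[1] = 0x6, P[2] = 0x0, P[3] = 0xC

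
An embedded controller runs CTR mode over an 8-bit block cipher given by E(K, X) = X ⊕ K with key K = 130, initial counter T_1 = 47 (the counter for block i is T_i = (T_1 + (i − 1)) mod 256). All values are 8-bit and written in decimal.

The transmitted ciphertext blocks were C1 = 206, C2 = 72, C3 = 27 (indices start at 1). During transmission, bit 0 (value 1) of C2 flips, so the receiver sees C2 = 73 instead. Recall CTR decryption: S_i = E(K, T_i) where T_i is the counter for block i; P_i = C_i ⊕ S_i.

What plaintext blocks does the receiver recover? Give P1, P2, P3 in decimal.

P1 = 99, P2 = 251, P3 = 168

Only C2 changed, to 73. In CTR, a change in C_i flips the same bit in P_i only; the keystream is unaffected. Decrypting the received ciphertext:
P1: T = 47, S = E(K, T) = 173; 206 ⊕ 173 = 99.
P2: T = 48, S = E(K, T) = 178; 73 ⊕ 178 = 251.
P3: T = 49, S = E(K, T) = 179; 27 ⊕ 179 = 168.
Blocks that differ from the original plaintext: P2.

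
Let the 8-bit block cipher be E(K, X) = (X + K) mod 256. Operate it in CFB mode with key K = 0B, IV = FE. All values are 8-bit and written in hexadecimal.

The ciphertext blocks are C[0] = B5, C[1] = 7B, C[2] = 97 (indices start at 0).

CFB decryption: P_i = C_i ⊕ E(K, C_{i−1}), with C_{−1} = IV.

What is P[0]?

P[0]: E(K, FE) = 09; B5 ⊕ 09 = BC.

P[0] = BC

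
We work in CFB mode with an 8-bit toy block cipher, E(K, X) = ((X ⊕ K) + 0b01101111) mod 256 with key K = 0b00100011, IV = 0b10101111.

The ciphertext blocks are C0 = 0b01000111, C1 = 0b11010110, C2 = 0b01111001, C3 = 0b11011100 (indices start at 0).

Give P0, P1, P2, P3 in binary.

P0 = 0b10111100, P1 = 0b00000101, P2 = 0b00011101, P3 = 0b00010101

CFB decryption: P_i = C_i ⊕ E(K, C_{i−1}), with C_{−1} = IV.
P0: E(K, 0b10101111) = 0b11111011; 0b01000111 ⊕ 0b11111011 = 0b10111100.
P1: E(K, 0b01000111) = 0b11010011; 0b11010110 ⊕ 0b11010011 = 0b00000101.
P2: E(K, 0b11010110) = 0b01100100; 0b01111001 ⊕ 0b01100100 = 0b00011101.
P3: E(K, 0b01111001) = 0b11001001; 0b11011100 ⊕ 0b11001001 = 0b00010101.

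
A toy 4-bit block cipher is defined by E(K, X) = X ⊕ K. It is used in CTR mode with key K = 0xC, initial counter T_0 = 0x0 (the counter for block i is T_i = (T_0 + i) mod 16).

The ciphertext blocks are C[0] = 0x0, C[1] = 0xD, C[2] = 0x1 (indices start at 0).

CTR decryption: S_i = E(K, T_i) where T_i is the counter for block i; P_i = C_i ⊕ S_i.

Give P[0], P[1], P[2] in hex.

P[0]: T = 0x0, S = E(K, T) = 0xC; 0x0 ⊕ 0xC = 0xC.
P[1]: T = 0x1, S = E(K, T) = 0xD; 0xD ⊕ 0xD = 0x0.
P[2]: T = 0x2, S = E(K, T) = 0xE; 0x1 ⊕ 0xE = 0xF.

P[0] = 0xC, P[1] = 0x0, P[2] = 0xF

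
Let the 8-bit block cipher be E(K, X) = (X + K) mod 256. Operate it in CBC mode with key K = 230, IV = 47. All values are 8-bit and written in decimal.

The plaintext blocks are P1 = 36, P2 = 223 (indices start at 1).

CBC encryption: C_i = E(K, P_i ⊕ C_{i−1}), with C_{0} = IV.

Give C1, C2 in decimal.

C1: P1 ⊕ 47 = 11; E(K, 11) = 241.
C2: P2 ⊕ 241 = 46; E(K, 46) = 20.

C1 = 241, C2 = 20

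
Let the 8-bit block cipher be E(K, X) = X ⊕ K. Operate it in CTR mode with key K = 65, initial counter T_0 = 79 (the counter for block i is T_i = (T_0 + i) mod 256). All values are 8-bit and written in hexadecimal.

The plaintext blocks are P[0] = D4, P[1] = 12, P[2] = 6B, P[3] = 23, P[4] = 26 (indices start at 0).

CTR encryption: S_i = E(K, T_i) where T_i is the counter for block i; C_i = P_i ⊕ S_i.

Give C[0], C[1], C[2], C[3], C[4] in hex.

C[0]: T = 79, S = E(K, T) = 1C; D4 ⊕ 1C = C8.
C[1]: T = 7A, S = E(K, T) = 1F; 12 ⊕ 1F = 0D.
C[2]: T = 7B, S = E(K, T) = 1E; 6B ⊕ 1E = 75.
C[3]: T = 7C, S = E(K, T) = 19; 23 ⊕ 19 = 3A.
C[4]: T = 7D, S = E(K, T) = 18; 26 ⊕ 18 = 3E.

C[0] = C8, C[1] = 0D, C[2] = 75, C[3] = 3A, C[4] = 3E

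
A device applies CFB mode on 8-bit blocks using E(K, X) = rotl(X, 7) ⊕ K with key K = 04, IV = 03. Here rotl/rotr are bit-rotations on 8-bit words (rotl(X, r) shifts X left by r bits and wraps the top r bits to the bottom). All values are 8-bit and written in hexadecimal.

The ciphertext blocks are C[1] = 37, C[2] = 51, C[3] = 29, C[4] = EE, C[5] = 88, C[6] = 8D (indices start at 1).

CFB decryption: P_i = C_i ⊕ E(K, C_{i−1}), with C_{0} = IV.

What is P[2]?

P[2]: E(K, 37) = 9F; 51 ⊕ 9F = CE.

P[2] = CE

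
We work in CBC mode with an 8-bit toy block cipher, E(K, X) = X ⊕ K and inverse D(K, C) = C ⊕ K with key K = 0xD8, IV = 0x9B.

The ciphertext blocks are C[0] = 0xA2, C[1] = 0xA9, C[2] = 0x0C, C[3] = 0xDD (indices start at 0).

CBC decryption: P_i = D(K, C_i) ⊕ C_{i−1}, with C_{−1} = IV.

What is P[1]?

P[1]: D(K, 0xA9) = 0x71; 0x71 ⊕ 0xA2 = 0xD3.

P[1] = 0xD3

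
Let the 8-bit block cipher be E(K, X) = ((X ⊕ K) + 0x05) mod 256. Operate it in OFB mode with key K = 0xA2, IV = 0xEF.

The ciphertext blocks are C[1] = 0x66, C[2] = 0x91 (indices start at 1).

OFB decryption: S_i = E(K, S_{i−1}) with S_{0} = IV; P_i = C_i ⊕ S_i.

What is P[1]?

P[1]: S = E(K, 0xEF) = 0x52; 0x66 ⊕ 0x52 = 0x34.

P[1] = 0x34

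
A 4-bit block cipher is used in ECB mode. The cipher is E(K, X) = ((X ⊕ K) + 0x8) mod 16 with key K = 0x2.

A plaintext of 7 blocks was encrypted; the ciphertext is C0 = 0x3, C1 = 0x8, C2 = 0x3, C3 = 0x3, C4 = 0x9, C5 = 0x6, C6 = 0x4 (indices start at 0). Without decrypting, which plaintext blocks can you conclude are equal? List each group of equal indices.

P0 = P2 = P3

ECB encrypts each block independently with the same key, so equal ciphertext blocks imply equal plaintext blocks.
C0 = C2 = C3 = 0x3, so P0 = P2 = P3.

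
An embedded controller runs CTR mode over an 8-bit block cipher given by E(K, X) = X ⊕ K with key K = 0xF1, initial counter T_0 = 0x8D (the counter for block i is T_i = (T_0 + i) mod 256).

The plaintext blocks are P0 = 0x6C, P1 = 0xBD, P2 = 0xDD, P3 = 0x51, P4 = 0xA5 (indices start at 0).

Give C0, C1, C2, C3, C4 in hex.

CTR encryption: S_i = E(K, T_i) where T_i is the counter for block i; C_i = P_i ⊕ S_i.
C0: T = 0x8D, S = E(K, T) = 0x7C; 0x6C ⊕ 0x7C = 0x10.
C1: T = 0x8E, S = E(K, T) = 0x7F; 0xBD ⊕ 0x7F = 0xC2.
C2: T = 0x8F, S = E(K, T) = 0x7E; 0xDD ⊕ 0x7E = 0xA3.
C3: T = 0x90, S = E(K, T) = 0x61; 0x51 ⊕ 0x61 = 0x30.
C4: T = 0x91, S = E(K, T) = 0x60; 0xA5 ⊕ 0x60 = 0xC5.

C0 = 0x10, C1 = 0xC2, C2 = 0xA3, C3 = 0x30, C4 = 0xC5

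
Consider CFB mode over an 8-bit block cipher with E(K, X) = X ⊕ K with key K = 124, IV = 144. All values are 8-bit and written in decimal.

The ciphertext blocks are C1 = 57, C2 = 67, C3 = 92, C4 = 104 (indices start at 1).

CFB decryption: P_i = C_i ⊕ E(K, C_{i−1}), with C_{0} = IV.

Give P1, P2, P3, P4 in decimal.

P1: E(K, 144) = 236; 57 ⊕ 236 = 213.
P2: E(K, 57) = 69; 67 ⊕ 69 = 6.
P3: E(K, 67) = 63; 92 ⊕ 63 = 99.
P4: E(K, 92) = 32; 104 ⊕ 32 = 72.

P1 = 213, P2 = 6, P3 = 99, P4 = 72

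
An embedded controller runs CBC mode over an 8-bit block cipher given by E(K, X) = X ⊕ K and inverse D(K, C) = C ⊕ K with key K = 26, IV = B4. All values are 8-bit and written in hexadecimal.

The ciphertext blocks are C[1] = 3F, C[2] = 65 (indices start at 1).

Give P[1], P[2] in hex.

P[1] = AD, P[2] = 7C

CBC decryption: P_i = D(K, C_i) ⊕ C_{i−1}, with C_{0} = IV.
P[1]: D(K, 3F) = 19; 19 ⊕ B4 = AD.
P[2]: D(K, 65) = 43; 43 ⊕ 3F = 7C.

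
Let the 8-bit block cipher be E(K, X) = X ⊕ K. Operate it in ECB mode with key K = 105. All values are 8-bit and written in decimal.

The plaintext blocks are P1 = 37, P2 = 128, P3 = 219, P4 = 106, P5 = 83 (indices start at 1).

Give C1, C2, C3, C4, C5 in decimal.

ECB encryption: C_i = E(K, P_i).
C1: E(K, 37) = 76.
C2: E(K, 128) = 233.
C3: E(K, 219) = 178.
C4: E(K, 106) = 3.
C5: E(K, 83) = 58.

C1 = 76, C2 = 233, C3 = 178, C4 = 3, C5 = 58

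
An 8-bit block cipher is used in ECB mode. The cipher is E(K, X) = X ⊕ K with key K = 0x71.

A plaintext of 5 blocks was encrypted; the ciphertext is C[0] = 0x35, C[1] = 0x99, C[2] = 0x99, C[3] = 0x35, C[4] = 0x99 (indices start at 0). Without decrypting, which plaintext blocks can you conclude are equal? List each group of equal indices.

P[0] = P[3]; P[1] = P[2] = P[4]

ECB encrypts each block independently with the same key, so equal ciphertext blocks imply equal plaintext blocks.
C[0] = C[3] = 0x35, so P[0] = P[3].
C[1] = C[2] = C[4] = 0x99, so P[1] = P[2] = P[4].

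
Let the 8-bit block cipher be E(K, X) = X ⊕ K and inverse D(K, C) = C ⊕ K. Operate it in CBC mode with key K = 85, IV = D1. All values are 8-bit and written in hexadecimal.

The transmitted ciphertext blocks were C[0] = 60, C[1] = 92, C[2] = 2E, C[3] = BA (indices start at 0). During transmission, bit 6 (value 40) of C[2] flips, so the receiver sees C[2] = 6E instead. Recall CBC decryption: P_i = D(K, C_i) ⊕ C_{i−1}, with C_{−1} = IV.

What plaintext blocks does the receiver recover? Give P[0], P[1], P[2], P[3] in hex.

P[0] = 34, P[1] = 77, P[2] = 79, P[3] = 51

Only C[2] changed, to 6E. In CBC, a change in C_i garbles P_i and flips the same bit in P_{i+1}. Decrypting the received ciphertext:
P[0]: D(K, 60) = E5; E5 ⊕ D1 = 34.
P[1]: D(K, 92) = 17; 17 ⊕ 60 = 77.
P[2]: D(K, 6E) = EB; EB ⊕ 92 = 79.
P[3]: D(K, BA) = 3F; 3F ⊕ 6E = 51.
Blocks that differ from the original plaintext: P[2], P[3].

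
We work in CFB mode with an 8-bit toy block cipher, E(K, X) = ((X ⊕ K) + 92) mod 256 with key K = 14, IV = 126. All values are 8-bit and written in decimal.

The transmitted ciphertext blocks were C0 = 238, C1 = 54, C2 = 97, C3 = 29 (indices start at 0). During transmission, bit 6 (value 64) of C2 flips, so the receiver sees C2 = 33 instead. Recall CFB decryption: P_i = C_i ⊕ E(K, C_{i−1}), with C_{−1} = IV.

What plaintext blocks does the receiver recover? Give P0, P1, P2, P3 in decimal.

P0 = 34, P1 = 10, P2 = 181, P3 = 150

Only C2 changed, to 33. In CFB, a change in C_i flips the same bit in P_i and garbles P_{i+1}. Decrypting the received ciphertext:
P0: E(K, 126) = 204; 238 ⊕ 204 = 34.
P1: E(K, 238) = 60; 54 ⊕ 60 = 10.
P2: E(K, 54) = 148; 33 ⊕ 148 = 181.
P3: E(K, 33) = 139; 29 ⊕ 139 = 150.
Blocks that differ from the original plaintext: P2, P3.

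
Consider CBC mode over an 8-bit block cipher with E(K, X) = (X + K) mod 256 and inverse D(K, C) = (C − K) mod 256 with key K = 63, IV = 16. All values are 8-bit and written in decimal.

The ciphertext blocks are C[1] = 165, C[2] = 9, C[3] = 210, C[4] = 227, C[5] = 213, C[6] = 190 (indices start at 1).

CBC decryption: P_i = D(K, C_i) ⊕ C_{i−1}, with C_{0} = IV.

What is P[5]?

P[5] = 117

P[5]: D(K, 213) = 150; 150 ⊕ 227 = 117.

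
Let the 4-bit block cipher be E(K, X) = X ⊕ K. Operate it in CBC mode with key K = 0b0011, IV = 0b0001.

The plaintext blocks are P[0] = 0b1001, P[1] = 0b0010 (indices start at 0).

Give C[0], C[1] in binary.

C[0] = 0b1011, C[1] = 0b1010

CBC encryption: C_i = E(K, P_i ⊕ C_{i−1}), with C_{−1} = IV.
C[0]: P[0] ⊕ 0b0001 = 0b1000; E(K, 0b1000) = 0b1011.
C[1]: P[1] ⊕ 0b1011 = 0b1001; E(K, 0b1001) = 0b1010.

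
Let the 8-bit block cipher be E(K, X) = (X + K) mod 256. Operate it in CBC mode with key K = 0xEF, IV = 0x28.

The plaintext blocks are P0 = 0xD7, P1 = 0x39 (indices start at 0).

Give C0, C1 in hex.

CBC encryption: C_i = E(K, P_i ⊕ C_{i−1}), with C_{−1} = IV.
C0: P0 ⊕ 0x28 = 0xFF; E(K, 0xFF) = 0xEE.
C1: P1 ⊕ 0xEE = 0xD7; E(K, 0xD7) = 0xC6.

C0 = 0xEE, C1 = 0xC6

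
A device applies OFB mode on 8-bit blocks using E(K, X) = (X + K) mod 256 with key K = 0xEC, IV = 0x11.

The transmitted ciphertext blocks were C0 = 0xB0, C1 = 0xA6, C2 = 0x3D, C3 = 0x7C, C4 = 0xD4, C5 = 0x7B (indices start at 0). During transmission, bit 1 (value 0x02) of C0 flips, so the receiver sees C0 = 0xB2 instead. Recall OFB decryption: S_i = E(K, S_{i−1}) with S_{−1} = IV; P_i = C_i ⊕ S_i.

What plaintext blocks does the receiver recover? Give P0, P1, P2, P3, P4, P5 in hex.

P0 = 0x4F, P1 = 0x4F, P2 = 0xE8, P3 = 0xBD, P4 = 0x79, P5 = 0xE2

Only C0 changed, to 0xB2. In OFB, a change in C_i flips the same bit in P_i only; the keystream is unaffected. Decrypting the received ciphertext:
P0: S = E(K, 0x11) = 0xFD; 0xB2 ⊕ 0xFD = 0x4F.
P1: S = E(K, 0xFD) = 0xE9; 0xA6 ⊕ 0xE9 = 0x4F.
P2: S = E(K, 0xE9) = 0xD5; 0x3D ⊕ 0xD5 = 0xE8.
P3: S = E(K, 0xD5) = 0xC1; 0x7C ⊕ 0xC1 = 0xBD.
P4: S = E(K, 0xC1) = 0xAD; 0xD4 ⊕ 0xAD = 0x79.
P5: S = E(K, 0xAD) = 0x99; 0x7B ⊕ 0x99 = 0xE2.
Blocks that differ from the original plaintext: P0.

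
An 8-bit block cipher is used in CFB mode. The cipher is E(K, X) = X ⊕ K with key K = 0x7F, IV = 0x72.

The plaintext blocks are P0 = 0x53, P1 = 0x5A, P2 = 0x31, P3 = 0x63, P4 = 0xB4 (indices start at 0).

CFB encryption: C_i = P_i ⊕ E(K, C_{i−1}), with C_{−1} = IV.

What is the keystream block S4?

C0: E(K, 0x72) = 0x0D; 0x53 ⊕ 0x0D = 0x5E.
C1: E(K, 0x5E) = 0x21; 0x5A ⊕ 0x21 = 0x7B.
C2: E(K, 0x7B) = 0x04; 0x31 ⊕ 0x04 = 0x35.
C3: E(K, 0x35) = 0x4A; 0x63 ⊕ 0x4A = 0x29.
C4: E(K, 0x29) = 0x56; 0xB4 ⊕ 0x56 = 0xE2.
So S4 = 0x56.

0x56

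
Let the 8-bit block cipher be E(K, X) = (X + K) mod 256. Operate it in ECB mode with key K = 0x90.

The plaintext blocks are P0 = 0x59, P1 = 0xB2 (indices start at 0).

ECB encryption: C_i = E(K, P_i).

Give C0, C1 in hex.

C0 = 0xE9, C1 = 0x42

C0: E(K, 0x59) = 0xE9.
C1: E(K, 0xB2) = 0x42.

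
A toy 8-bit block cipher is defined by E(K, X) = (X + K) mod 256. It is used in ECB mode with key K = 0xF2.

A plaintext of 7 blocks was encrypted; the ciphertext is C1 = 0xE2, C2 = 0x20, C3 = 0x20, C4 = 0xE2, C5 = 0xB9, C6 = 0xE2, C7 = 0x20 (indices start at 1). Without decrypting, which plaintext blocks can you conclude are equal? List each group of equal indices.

ECB encrypts each block independently with the same key, so equal ciphertext blocks imply equal plaintext blocks.
C1 = C4 = C6 = 0xE2, so P1 = P4 = P6.
C2 = C3 = C7 = 0x20, so P2 = P3 = P7.

P1 = P4 = P6; P2 = P3 = P7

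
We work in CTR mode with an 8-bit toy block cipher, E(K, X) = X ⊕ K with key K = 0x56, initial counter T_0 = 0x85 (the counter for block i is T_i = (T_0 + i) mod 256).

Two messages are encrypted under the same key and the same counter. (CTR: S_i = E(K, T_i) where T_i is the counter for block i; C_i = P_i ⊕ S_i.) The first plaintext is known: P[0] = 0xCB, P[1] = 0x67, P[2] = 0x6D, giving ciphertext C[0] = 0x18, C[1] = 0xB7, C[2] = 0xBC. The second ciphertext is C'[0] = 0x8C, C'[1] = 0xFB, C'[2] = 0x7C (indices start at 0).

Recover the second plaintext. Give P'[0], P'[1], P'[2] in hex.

P'[0] = 0x5F, P'[1] = 0x2B, P'[2] = 0xAD

In CTR with a reused counter, both messages share the same keystream S_i, so C_i ⊕ C'_i = P_i ⊕ P'_i and thus P'_i = P_i ⊕ C_i ⊕ C'_i.
P'[0]: 0xCB ⊕ 0x18 ⊕ 0x8C = 0x5F.
P'[1]: 0x67 ⊕ 0xB7 ⊕ 0xFB = 0x2B.
P'[2]: 0x6D ⊕ 0xBC ⊕ 0x7C = 0xAD.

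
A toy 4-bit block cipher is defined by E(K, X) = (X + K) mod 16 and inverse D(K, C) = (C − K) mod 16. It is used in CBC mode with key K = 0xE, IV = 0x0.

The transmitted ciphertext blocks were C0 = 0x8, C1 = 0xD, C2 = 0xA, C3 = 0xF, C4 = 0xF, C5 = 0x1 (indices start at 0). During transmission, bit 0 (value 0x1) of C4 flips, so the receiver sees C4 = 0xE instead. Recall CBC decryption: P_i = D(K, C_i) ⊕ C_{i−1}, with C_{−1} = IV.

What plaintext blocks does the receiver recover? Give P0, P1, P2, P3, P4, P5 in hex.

Only C4 changed, to 0xE. In CBC, a change in C_i garbles P_i and flips the same bit in P_{i+1}. Decrypting the received ciphertext:
P0: D(K, 0x8) = 0xA; 0xA ⊕ 0x0 = 0xA.
P1: D(K, 0xD) = 0xF; 0xF ⊕ 0x8 = 0x7.
P2: D(K, 0xA) = 0xC; 0xC ⊕ 0xD = 0x1.
P3: D(K, 0xF) = 0x1; 0x1 ⊕ 0xA = 0xB.
P4: D(K, 0xE) = 0x0; 0x0 ⊕ 0xF = 0xF.
P5: D(K, 0x1) = 0x3; 0x3 ⊕ 0xE = 0xD.
Blocks that differ from the original plaintext: P4, P5.

P0 = 0xA, P1 = 0x7, P2 = 0x1, P3 = 0xB, P4 = 0xF, P5 = 0xD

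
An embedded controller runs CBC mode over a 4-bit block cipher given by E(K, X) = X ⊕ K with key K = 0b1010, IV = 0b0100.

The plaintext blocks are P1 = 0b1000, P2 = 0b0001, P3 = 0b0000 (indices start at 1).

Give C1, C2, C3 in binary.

C1 = 0b0110, C2 = 0b1101, C3 = 0b0111

CBC encryption: C_i = E(K, P_i ⊕ C_{i−1}), with C_{0} = IV.
C1: P1 ⊕ 0b0100 = 0b1100; E(K, 0b1100) = 0b0110.
C2: P2 ⊕ 0b0110 = 0b0111; E(K, 0b0111) = 0b1101.
C3: P3 ⊕ 0b1101 = 0b1101; E(K, 0b1101) = 0b0111.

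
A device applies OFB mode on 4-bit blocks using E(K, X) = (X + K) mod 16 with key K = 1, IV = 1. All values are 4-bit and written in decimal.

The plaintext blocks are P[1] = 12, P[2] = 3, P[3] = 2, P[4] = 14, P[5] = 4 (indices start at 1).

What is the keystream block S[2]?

3

OFB encryption: S_i = E(K, S_{i−1}) with S_{0} = IV; C_i = P_i ⊕ S_i.
C[1]: S = E(K, 1) = 2; 12 ⊕ 2 = 14.
C[2]: S = E(K, 2) = 3; 3 ⊕ 3 = 0.
So S[2] = 3.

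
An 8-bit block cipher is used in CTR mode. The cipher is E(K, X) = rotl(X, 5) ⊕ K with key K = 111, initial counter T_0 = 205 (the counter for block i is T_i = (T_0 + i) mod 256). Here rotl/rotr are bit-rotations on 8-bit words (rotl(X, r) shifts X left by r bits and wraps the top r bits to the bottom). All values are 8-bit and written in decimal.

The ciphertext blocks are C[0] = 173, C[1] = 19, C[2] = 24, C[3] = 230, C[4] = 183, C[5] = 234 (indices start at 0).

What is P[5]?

CTR decryption: S_i = E(K, T_i) where T_i is the counter for block i; P_i = C_i ⊕ S_i.
P[5]: T = 210, S = E(K, T) = 53; 234 ⊕ 53 = 223.

P[5] = 223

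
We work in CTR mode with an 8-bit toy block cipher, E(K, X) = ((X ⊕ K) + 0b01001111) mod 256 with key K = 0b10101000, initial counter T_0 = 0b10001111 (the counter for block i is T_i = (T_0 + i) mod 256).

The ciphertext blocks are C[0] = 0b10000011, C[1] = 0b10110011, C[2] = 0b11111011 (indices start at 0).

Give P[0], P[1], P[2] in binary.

P[0] = 0b11110101, P[1] = 0b00110100, P[2] = 0b01110011

CTR decryption: S_i = E(K, T_i) where T_i is the counter for block i; P_i = C_i ⊕ S_i.
P[0]: T = 0b10001111, S = E(K, T) = 0b01110110; 0b10000011 ⊕ 0b01110110 = 0b11110101.
P[1]: T = 0b10010000, S = E(K, T) = 0b10000111; 0b10110011 ⊕ 0b10000111 = 0b00110100.
P[2]: T = 0b10010001, S = E(K, T) = 0b10001000; 0b11111011 ⊕ 0b10001000 = 0b01110011.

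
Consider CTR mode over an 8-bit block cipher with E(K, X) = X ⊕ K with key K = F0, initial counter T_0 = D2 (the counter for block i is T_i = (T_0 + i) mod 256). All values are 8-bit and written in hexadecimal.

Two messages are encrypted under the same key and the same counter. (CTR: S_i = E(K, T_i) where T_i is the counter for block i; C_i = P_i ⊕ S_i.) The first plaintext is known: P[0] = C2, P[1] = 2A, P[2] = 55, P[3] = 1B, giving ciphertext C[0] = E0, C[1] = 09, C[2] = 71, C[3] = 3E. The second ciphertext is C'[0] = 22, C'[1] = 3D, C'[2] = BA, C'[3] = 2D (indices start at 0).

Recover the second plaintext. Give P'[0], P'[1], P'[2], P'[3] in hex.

P'[0] = 00, P'[1] = 1E, P'[2] = 9E, P'[3] = 08

In CTR with a reused counter, both messages share the same keystream S_i, so C_i ⊕ C'_i = P_i ⊕ P'_i and thus P'_i = P_i ⊕ C_i ⊕ C'_i.
P'[0]: C2 ⊕ E0 ⊕ 22 = 00.
P'[1]: 2A ⊕ 09 ⊕ 3D = 1E.
P'[2]: 55 ⊕ 71 ⊕ BA = 9E.
P'[3]: 1B ⊕ 3E ⊕ 2D = 08.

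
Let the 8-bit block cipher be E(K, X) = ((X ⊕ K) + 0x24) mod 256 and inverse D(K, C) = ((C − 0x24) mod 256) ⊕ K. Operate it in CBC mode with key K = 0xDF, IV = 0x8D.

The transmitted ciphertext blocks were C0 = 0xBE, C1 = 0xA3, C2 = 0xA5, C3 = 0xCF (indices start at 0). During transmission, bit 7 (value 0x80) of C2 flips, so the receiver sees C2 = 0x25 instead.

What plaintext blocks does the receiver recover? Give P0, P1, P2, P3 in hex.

P0 = 0xC8, P1 = 0x1E, P2 = 0x7D, P3 = 0x51

CBC decryption: P_i = D(K, C_i) ⊕ C_{i−1}, with C_{−1} = IV.
Only C2 changed, to 0x25. In CBC, a change in C_i garbles P_i and flips the same bit in P_{i+1}. Decrypting the received ciphertext:
P0: D(K, 0xBE) = 0x45; 0x45 ⊕ 0x8D = 0xC8.
P1: D(K, 0xA3) = 0xA0; 0xA0 ⊕ 0xBE = 0x1E.
P2: D(K, 0x25) = 0xDE; 0xDE ⊕ 0xA3 = 0x7D.
P3: D(K, 0xCF) = 0x74; 0x74 ⊕ 0x25 = 0x51.
Blocks that differ from the original plaintext: P2, P3.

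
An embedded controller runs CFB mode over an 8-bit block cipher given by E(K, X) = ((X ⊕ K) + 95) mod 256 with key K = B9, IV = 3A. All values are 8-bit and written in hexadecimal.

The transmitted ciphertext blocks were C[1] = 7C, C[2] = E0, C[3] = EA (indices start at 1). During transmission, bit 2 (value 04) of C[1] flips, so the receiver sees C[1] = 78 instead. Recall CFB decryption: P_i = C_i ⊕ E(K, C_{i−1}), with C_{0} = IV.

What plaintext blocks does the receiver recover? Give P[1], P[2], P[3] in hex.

Only C[1] changed, to 78. In CFB, a change in C_i flips the same bit in P_i and garbles P_{i+1}. Decrypting the received ciphertext:
P[1]: E(K, 3A) = 18; 78 ⊕ 18 = 60.
P[2]: E(K, 78) = 56; E0 ⊕ 56 = B6.
P[3]: E(K, E0) = EE; EA ⊕ EE = 04.
Blocks that differ from the original plaintext: P[1], P[2].

P[1] = 60, P[2] = B6, P[3] = 04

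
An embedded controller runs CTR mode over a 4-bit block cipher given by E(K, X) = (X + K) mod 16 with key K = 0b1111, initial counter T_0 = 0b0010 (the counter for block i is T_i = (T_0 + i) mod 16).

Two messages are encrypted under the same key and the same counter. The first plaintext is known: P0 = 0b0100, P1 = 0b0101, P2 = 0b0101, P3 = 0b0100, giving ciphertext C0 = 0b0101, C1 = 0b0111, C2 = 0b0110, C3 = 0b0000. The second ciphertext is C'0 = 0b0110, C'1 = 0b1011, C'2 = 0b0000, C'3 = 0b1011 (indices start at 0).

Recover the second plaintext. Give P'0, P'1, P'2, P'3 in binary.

In CTR with a reused counter, both messages share the same keystream S_i, so C_i ⊕ C'_i = P_i ⊕ P'_i and thus P'_i = P_i ⊕ C_i ⊕ C'_i.
P'0: 0b0100 ⊕ 0b0101 ⊕ 0b0110 = 0b0111.
P'1: 0b0101 ⊕ 0b0111 ⊕ 0b1011 = 0b1001.
P'2: 0b0101 ⊕ 0b0110 ⊕ 0b0000 = 0b0011.
P'3: 0b0100 ⊕ 0b0000 ⊕ 0b1011 = 0b1111.

P'0 = 0b0111, P'1 = 0b1001, P'2 = 0b0011, P'3 = 0b1111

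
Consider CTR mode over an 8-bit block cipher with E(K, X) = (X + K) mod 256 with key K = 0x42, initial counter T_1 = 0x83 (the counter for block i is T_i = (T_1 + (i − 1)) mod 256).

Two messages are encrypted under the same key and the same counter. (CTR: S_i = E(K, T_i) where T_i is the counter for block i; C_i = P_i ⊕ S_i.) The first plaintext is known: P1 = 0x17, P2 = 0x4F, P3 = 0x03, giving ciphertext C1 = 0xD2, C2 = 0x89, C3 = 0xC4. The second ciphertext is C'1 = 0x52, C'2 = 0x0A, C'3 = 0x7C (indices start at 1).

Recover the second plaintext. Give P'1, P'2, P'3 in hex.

In CTR with a reused counter, both messages share the same keystream S_i, so C_i ⊕ C'_i = P_i ⊕ P'_i and thus P'_i = P_i ⊕ C_i ⊕ C'_i.
P'1: 0x17 ⊕ 0xD2 ⊕ 0x52 = 0x97.
P'2: 0x4F ⊕ 0x89 ⊕ 0x0A = 0xCC.
P'3: 0x03 ⊕ 0xC4 ⊕ 0x7C = 0xBB.

P'1 = 0x97, P'2 = 0xCC, P'3 = 0xBB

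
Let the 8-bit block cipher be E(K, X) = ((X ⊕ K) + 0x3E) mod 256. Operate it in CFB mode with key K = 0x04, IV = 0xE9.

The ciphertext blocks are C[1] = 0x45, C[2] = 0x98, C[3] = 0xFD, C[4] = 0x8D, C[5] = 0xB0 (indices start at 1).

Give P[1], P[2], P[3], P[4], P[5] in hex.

CFB decryption: P_i = C_i ⊕ E(K, C_{i−1}), with C_{0} = IV.
P[1]: E(K, 0xE9) = 0x2B; 0x45 ⊕ 0x2B = 0x6E.
P[2]: E(K, 0x45) = 0x7F; 0x98 ⊕ 0x7F = 0xE7.
P[3]: E(K, 0x98) = 0xDA; 0xFD ⊕ 0xDA = 0x27.
P[4]: E(K, 0xFD) = 0x37; 0x8D ⊕ 0x37 = 0xBA.
P[5]: E(K, 0x8D) = 0xC7; 0xB0 ⊕ 0xC7 = 0x77.

P[1] = 0x6E, P[2] = 0xE7, P[3] = 0x27, P[4] = 0xBA, P[5] = 0x77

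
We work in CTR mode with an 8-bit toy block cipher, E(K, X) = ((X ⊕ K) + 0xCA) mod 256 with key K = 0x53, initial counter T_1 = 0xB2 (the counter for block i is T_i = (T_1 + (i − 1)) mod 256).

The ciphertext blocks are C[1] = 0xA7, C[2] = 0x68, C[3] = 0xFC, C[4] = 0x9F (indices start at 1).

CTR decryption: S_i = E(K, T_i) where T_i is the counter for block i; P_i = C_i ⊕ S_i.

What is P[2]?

P[2]: T = 0xB3, S = E(K, T) = 0xAA; 0x68 ⊕ 0xAA = 0xC2.

P[2] = 0xC2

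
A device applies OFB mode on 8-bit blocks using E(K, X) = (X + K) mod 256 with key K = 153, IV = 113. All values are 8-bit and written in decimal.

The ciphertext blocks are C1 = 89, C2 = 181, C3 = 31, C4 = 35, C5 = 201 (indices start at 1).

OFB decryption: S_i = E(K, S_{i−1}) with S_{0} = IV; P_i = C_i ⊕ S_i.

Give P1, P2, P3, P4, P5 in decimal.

P1: S = E(K, 113) = 10; 89 ⊕ 10 = 83.
P2: S = E(K, 10) = 163; 181 ⊕ 163 = 22.
P3: S = E(K, 163) = 60; 31 ⊕ 60 = 35.
P4: S = E(K, 60) = 213; 35 ⊕ 213 = 246.
P5: S = E(K, 213) = 110; 201 ⊕ 110 = 167.

P1 = 83, P2 = 22, P3 = 35, P4 = 246, P5 = 167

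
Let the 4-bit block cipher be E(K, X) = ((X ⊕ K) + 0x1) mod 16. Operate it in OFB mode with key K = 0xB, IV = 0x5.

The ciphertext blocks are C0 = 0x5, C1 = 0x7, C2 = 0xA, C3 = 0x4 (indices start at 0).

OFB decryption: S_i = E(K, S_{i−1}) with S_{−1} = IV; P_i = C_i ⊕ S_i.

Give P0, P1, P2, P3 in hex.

P0: S = E(K, 0x5) = 0xF; 0x5 ⊕ 0xF = 0xA.
P1: S = E(K, 0xF) = 0x5; 0x7 ⊕ 0x5 = 0x2.
P2: S = E(K, 0x5) = 0xF; 0xA ⊕ 0xF = 0x5.
P3: S = E(K, 0xF) = 0x5; 0x4 ⊕ 0x5 = 0x1.

P0 = 0xA, P1 = 0x2, P2 = 0x5, P3 = 0x1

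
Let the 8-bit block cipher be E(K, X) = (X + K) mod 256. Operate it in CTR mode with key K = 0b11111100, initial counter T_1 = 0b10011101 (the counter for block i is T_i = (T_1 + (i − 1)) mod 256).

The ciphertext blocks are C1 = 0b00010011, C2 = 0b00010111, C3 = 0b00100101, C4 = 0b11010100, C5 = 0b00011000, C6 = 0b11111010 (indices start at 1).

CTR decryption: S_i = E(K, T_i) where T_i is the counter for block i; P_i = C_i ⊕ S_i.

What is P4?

P4 = 0b01001000

P4: T = 0b10100000, S = E(K, T) = 0b10011100; 0b11010100 ⊕ 0b10011100 = 0b01001000.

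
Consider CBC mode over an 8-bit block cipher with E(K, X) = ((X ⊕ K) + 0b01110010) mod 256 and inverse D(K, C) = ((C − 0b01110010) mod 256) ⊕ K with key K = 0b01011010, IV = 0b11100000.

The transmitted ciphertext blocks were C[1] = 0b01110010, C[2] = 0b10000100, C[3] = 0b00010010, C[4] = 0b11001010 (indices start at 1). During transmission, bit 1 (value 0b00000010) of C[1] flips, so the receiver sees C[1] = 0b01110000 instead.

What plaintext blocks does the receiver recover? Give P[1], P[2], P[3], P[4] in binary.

P[1] = 0b01000100, P[2] = 0b00111000, P[3] = 0b01111110, P[4] = 0b00010000

CBC decryption: P_i = D(K, C_i) ⊕ C_{i−1}, with C_{0} = IV.
Only C[1] changed, to 0b01110000. In CBC, a change in C_i garbles P_i and flips the same bit in P_{i+1}. Decrypting the received ciphertext:
P[1]: D(K, 0b01110000) = 0b10100100; 0b10100100 ⊕ 0b11100000 = 0b01000100.
P[2]: D(K, 0b10000100) = 0b01001000; 0b01001000 ⊕ 0b01110000 = 0b00111000.
P[3]: D(K, 0b00010010) = 0b11111010; 0b11111010 ⊕ 0b10000100 = 0b01111110.
P[4]: D(K, 0b11001010) = 0b00000010; 0b00000010 ⊕ 0b00010010 = 0b00010000.
Blocks that differ from the original plaintext: P[1], P[2].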